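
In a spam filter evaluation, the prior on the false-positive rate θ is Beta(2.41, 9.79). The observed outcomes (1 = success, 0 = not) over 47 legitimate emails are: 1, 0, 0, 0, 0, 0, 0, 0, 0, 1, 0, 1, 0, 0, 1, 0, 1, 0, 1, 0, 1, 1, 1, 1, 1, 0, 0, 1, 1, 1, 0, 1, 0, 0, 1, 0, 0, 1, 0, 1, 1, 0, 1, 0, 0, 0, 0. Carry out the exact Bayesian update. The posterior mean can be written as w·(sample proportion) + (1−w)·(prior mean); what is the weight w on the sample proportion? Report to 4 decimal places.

0.7939

The Beta prior is conjugate to a Binomial/Bernoulli likelihood; the update adds successes to α and failures to β.
Posterior mean = (α₀+k)/(α₀+β₀+n) = [n/(α₀+β₀+n)]·(k/n) + [(α₀+β₀)/(α₀+β₀+n)]·α₀/(α₀+β₀), so only n and the prior enter the weight.
The weight on the data is w = n/(α₀+β₀+n) = 47/(2.41+9.79+47) = 47/59.20 = 0.7939.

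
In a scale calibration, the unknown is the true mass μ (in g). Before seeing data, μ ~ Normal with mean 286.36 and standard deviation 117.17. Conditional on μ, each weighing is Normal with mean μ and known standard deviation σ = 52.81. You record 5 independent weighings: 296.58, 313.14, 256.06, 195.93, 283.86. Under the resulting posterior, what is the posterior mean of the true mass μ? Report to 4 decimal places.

For Normal data with known variance σ², a Normal(μ₀, σ₀²) prior on μ is conjugate. Posterior precision = 1/σ₀² + n/σ²; posterior mean is the precision-weighted average of μ₀ and x̄.
Σxᵢ = 296.58 + 313.14 + 256.06 + 195.93 + 283.86 = 1345.57, so n·x̄ = 1345.57.
σ₀² = 117.17² = 13728.8089, σ² = 52.81² = 2788.8961; σ² + n·σ₀² = 2788.8961 + 5·13728.8089 = 71432.9406.
Posterior mean = (μ₀/σ₀² + n·x̄/σ²)/(1/σ₀² + n/σ²) = (σ²·μ₀ + σ₀²·n·x̄)/(σ² + n·σ₀²) = (2788.8961·286.36 + 13728.8089·1345.57)/71432.9406 = 19271701.678769/71432.9406 = 269.7873.

269.7873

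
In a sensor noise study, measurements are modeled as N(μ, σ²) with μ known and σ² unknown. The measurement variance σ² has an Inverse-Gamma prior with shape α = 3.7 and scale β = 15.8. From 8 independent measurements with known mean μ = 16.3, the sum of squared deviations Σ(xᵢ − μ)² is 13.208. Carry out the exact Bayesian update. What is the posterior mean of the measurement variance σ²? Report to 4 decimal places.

With known mean μ and an Inverse-Gamma(α, β) prior on σ², the Normal likelihood is conjugate: posterior is Inv-Gamma(α + n/2, β + Σ(xᵢ−μ)²/2).
Posterior: Inv-Gamma(3.7 + 8/2, 15.8 + 13.208/2) = Inv-Gamma(7.70, 22.4040).
E[σ²|data] = β/(α−1) = 22.4040/6.70 = 3.3439.

3.3439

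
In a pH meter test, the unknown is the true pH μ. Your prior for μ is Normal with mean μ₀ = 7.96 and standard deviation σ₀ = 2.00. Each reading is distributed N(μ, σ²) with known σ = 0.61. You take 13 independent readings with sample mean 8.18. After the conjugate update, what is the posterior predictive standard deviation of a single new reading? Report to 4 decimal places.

For Normal data with known variance σ², a Normal(μ₀, σ₀²) prior on μ is conjugate. Posterior precision = 1/σ₀² + n/σ²; posterior mean is the precision-weighted average of μ₀ and x̄.
σ₀² = 2.00² = 4, σ² = 0.61² = 0.3721; σ² + n·σ₀² = 0.3721 + 13·4 = 52.3721.
Posterior precision = 1/σ₀² + n/σ² = 1/4 + 13/0.3721 = (σ² + n·σ₀²)/(σ₀²σ²) = 52.3721/(4·0.3721); posterior variance σₙ² = σ₀²σ²/(σ² + n·σ₀²) = 4·0.3721/52.3721 = 0.028420.
Predictive variance for one new observation = σₙ² + σ² = 4·0.3721/52.3721 + 0.3721 = σ²·(σ₀² + 52.3721)/52.3721 = 0.3721·56.3721/52.3721 = 0.400520; SD = √(0.3721·56.3721/52.3721) = 0.6329.

0.6329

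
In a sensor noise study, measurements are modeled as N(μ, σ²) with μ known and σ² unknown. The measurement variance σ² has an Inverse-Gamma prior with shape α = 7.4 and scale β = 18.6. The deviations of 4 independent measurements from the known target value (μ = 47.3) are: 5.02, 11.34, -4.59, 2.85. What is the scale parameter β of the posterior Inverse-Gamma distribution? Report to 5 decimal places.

With known mean μ and an Inverse-Gamma(α, β) prior on σ², the Normal likelihood is conjugate: posterior is Inv-Gamma(α + n/2, β + Σ(xᵢ−μ)²/2).
Σ(xᵢ−μ)² = (5.02)² + (11.34)² + (-4.59)² + (2.85)² = 182.9866.
Posterior: Inv-Gamma(7.4 + 4/2, 18.6 + 182.9866/2) = Inv-Gamma(9.40, 110.09330).
Posterior β = 110.09330.

110.09330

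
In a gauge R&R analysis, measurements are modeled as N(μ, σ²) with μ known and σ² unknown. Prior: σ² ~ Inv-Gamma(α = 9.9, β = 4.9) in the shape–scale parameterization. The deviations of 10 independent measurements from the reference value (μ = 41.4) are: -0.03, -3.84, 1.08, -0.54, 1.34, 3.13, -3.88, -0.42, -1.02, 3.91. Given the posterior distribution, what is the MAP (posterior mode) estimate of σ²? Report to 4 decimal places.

With known mean μ and an Inverse-Gamma(α, β) prior on σ², the Normal likelihood is conjugate: posterior is Inv-Gamma(α + n/2, β + Σ(xᵢ−μ)²/2).
Σ(xᵢ−μ)² = (-0.03)² + (-3.84)² + (1.08)² + (-0.54)² + (1.34)² + (3.13)² + (-3.88)² + (-0.42)² + (-1.02)² + (3.91)² = 59.3563.
Posterior: Inv-Gamma(9.9 + 10/2, 4.9 + 59.3563/2) = Inv-Gamma(14.90, 34.57815).
Mode = β/(α+1) = 34.57815/15.90 = 2.1747.

2.1747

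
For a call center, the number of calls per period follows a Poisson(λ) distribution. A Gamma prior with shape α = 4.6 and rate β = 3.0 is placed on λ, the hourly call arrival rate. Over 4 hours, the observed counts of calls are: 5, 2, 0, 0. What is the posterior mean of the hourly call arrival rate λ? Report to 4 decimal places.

1.6571

With a Gamma(shape α, rate β) prior, the Poisson likelihood is conjugate: the posterior is Gamma(α + ΣXᵢ, β + n).
Sum of counts S = 7 over n = 4 hours.
Posterior: Gamma(α+S, β+n) = Gamma(4.6+7, 3.0+4) = Gamma(11.6, 7.0).
Posterior mean = α/β = 11.6/7.0 = 1.6571.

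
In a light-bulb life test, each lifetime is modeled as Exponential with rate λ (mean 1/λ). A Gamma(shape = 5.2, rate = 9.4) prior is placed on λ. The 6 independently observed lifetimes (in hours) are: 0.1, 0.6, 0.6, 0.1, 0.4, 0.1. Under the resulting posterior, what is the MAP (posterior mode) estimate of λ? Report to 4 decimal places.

With a Gamma(shape α, rate β) prior on the exponential rate λ, the posterior after n observations with total T = Σxᵢ is Gamma(α+n, β+T).
Sum of observations T = 1.9 hours; n = 6.
Posterior: Gamma(5.2+6, 9.4+1.9) = Gamma(11.2, 11.3).
Mode = (α−1)/β = 0.9027.

0.9027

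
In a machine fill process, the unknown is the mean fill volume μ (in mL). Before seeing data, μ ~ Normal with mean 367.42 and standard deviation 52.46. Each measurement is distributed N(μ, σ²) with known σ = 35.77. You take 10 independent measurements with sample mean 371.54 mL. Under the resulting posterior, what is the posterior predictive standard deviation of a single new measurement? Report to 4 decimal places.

For Normal data with known variance σ², a Normal(μ₀, σ₀²) prior on μ is conjugate. Posterior precision = 1/σ₀² + n/σ²; posterior mean is the precision-weighted average of μ₀ and x̄.
σ₀² = 52.46² = 2752.0516, σ² = 35.77² = 1279.4929; σ² + n·σ₀² = 1279.4929 + 10·2752.0516 = 28800.0089.
Posterior precision = 1/σ₀² + n/σ² = 1/2752.0516 + 10/1279.4929 = (σ² + n·σ₀²)/(σ₀²σ²) = 28800.0089/(2752.0516·1279.4929); posterior variance σₙ² = σ₀²σ²/(σ² + n·σ₀²) = 2752.0516·1279.4929/28800.0089 = 122.264910.
Predictive variance for one new observation = σₙ² + σ² = 2752.0516·1279.4929/28800.0089 + 1279.4929 = σ²·(σ₀² + 28800.0089)/28800.0089 = 1279.4929·31552.0605/28800.0089 = 1401.757810; SD = √(1279.4929·31552.0605/28800.0089) = 37.4401.

37.4401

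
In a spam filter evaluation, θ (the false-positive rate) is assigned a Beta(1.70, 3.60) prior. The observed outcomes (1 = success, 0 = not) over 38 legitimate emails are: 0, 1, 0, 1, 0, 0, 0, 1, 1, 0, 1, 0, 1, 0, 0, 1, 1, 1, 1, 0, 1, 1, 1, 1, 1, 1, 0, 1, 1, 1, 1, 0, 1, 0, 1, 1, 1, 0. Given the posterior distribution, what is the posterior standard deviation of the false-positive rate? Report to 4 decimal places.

The Beta prior is conjugate to a Binomial/Bernoulli likelihood; the update adds successes to α and failures to β.
Posterior: Beta(α+k, β+n−k) = Beta(1.70+24, 3.60+14) = Beta(25.70, 17.60).
Var = αβ/((α+β)²(α+β+1)) = 25.70·17.60/(43.30²·44.30) = 0.00544586; SD = √0.00544586 = 0.0738.

0.0738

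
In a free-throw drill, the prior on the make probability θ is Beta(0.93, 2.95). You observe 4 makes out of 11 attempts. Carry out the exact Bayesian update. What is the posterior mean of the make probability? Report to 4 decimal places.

The Beta prior is conjugate to a Binomial/Bernoulli likelihood; the update adds successes to α and failures to β.
Posterior: Beta(α+k, β+n−k) = Beta(0.93+4, 2.95+7) = Beta(4.93, 9.95).
Posterior mean = α/(α+β) = 4.93/14.88 = 0.3313.

0.3313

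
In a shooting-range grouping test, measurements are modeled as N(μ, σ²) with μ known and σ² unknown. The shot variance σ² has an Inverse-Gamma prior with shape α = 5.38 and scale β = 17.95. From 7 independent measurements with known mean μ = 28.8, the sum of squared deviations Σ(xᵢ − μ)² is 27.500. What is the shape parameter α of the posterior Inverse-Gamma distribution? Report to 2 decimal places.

8.88

With known mean μ and an Inverse-Gamma(α, β) prior on σ², the Normal likelihood is conjugate: posterior is Inv-Gamma(α + n/2, β + Σ(xᵢ−μ)²/2).
Posterior: Inv-Gamma(5.38 + 7/2, 17.95 + 27.500/2) = Inv-Gamma(8.88, 31.7000).
Posterior α = 8.88.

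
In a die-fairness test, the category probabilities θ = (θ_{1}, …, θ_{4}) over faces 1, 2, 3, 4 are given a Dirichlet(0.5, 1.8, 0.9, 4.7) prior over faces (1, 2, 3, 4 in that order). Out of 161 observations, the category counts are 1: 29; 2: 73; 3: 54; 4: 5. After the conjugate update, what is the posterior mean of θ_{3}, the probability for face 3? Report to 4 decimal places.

The Dirichlet prior is conjugate to the Multinomial likelihood: each posterior αⱼ = prior αⱼ + observed count nⱼ.
Posterior concentration: (29.5, 74.8, 54.9, 9.7), total = 168.9.
E[θ_{3}|data] = α_{3}/Σα = 54.9/168.9 = 0.3250.

0.3250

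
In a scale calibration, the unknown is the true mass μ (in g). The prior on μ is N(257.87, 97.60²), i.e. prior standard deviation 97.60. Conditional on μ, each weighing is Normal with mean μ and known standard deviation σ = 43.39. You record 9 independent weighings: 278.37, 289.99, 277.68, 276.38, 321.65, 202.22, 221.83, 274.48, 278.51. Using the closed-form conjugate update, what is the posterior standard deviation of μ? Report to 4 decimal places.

14.3071

For Normal data with known variance σ², a Normal(μ₀, σ₀²) prior on μ is conjugate. Posterior precision = 1/σ₀² + n/σ²; posterior mean is the precision-weighted average of μ₀ and x̄.
σ₀² = 97.60² = 9525.76, σ² = 43.39² = 1882.6921; σ² + n·σ₀² = 1882.6921 + 9·9525.76 = 87614.5321.
Posterior precision = 1/σ₀² + n/σ² = 1/9525.76 + 9/1882.6921 = (σ² + n·σ₀²)/(σ₀²σ²) = 87614.5321/(9525.76·1882.6921); posterior variance σₙ² = σ₀²σ²/(σ² + n·σ₀²) = 9525.76·1882.6921/87614.5321 = 204.692905.
Posterior SD = √σₙ² = √(9525.76·1882.6921/87614.5321) = 14.3071.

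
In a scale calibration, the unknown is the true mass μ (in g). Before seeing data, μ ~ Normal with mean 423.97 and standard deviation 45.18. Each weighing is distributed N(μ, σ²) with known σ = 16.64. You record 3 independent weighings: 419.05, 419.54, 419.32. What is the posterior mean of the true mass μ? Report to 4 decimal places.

419.5052

For Normal data with known variance σ², a Normal(μ₀, σ₀²) prior on μ is conjugate. Posterior precision = 1/σ₀² + n/σ²; posterior mean is the precision-weighted average of μ₀ and x̄.
Σxᵢ = 419.05 + 419.54 + 419.32 = 1257.91, so n·x̄ = 1257.91.
σ₀² = 45.18² = 2041.2324, σ² = 16.64² = 276.8896; σ² + n·σ₀² = 276.8896 + 3·2041.2324 = 6400.5868.
Posterior mean = (μ₀/σ₀² + n·x̄/σ²)/(1/σ₀² + n/σ²) = (σ²·μ₀ + σ₀²·n·x̄)/(σ² + n·σ₀²) = (276.8896·423.97 + 2041.2324·1257.91)/6400.5868 = 2685079.531996/6400.5868 = 419.5052.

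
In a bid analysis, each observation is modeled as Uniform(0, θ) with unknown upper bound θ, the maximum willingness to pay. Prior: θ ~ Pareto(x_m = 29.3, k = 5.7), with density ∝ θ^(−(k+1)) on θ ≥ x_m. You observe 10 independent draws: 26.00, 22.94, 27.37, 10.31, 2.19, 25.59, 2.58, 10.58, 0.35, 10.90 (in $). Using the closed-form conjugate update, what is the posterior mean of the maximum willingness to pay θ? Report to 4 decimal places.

A Pareto(scale x_m, shape k) prior on the upper bound θ of Uniform(0, θ) is conjugate: posterior is Pareto(max(x_m, max xᵢ), k + n).
Sample maximum = 27.37; prior scale x_m = 29.3 → posterior scale = max = 29.30.
Posterior shape = 5.7 + 10 = 15.7.
E[θ|data] = k·x_m/(k−1) = 15.7·29.30/14.7 = 31.2932.

31.2932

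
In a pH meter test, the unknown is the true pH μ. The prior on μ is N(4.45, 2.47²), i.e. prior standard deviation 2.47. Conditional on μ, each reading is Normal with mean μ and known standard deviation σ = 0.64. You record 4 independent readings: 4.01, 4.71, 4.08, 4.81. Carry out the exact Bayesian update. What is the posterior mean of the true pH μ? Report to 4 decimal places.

4.4033

For Normal data with known variance σ², a Normal(μ₀, σ₀²) prior on μ is conjugate. Posterior precision = 1/σ₀² + n/σ²; posterior mean is the precision-weighted average of μ₀ and x̄.
Σxᵢ = 4.01 + 4.71 + 4.08 + 4.81 = 17.61, so n·x̄ = 17.61.
σ₀² = 2.47² = 6.1009, σ² = 0.64² = 0.4096; σ² + n·σ₀² = 0.4096 + 4·6.1009 = 24.8132.
Posterior mean = (μ₀/σ₀² + n·x̄/σ²)/(1/σ₀² + n/σ²) = (σ²·μ₀ + σ₀²·n·x̄)/(σ² + n·σ₀²) = (0.4096·4.45 + 6.1009·17.61)/24.8132 = 109.259569/24.8132 = 4.4033.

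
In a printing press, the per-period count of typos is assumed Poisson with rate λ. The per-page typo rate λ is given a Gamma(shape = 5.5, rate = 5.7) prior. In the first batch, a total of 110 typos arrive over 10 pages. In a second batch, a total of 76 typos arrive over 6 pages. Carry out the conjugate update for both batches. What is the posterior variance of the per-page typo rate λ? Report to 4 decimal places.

With a Gamma(shape α, rate β) prior, the Poisson likelihood is conjugate: the posterior is Gamma(α + ΣXᵢ, β + n).
After batch 1: Gamma(α+S, β+n) = Gamma(5.5+110, 5.7+10) = Gamma(115.5, 15.7).
After batch 2: Gamma(α+S, β+n) = Gamma(115.5+76, 15.7+6) = Gamma(191.5, 21.7).
Var = α/β² = 191.5/21.7² = 0.4067.

0.4067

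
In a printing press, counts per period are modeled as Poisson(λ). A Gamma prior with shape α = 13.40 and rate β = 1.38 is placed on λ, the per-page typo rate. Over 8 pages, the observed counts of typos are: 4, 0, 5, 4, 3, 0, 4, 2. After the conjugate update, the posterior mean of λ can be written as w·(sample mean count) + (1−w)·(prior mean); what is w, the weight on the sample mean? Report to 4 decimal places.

With a Gamma(shape α, rate β) prior, the Poisson likelihood is conjugate: the posterior is Gamma(α + ΣXᵢ, β + n).
Posterior mean = (α₀+S)/(β₀+n) = [n/(β₀+n)]·(S/n) + [β₀/(β₀+n)]·(α₀/β₀), so only n and β₀ enter the weight.
Weight on data w = n/(β₀+n) = 8/(1.38+8) = 8/9.38 = 0.8529.

0.8529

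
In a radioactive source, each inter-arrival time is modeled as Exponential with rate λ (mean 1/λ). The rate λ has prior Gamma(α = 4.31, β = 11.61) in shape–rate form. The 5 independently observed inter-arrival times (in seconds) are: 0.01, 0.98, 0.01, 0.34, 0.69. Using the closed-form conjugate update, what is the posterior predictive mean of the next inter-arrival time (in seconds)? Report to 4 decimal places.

1.6414

With a Gamma(shape α, rate β) prior on the exponential rate λ, the posterior after n observations with total T = Σxᵢ is Gamma(α+n, β+T).
Sum of observations T = 2.03 seconds; n = 5.
Posterior: Gamma(4.31+5, 11.61+2.03) = Gamma(9.31, 13.64).
The predictive distribution for the next observation is Lomax; its mean is β/(α−1) = 13.64/8.31 = 1.6414.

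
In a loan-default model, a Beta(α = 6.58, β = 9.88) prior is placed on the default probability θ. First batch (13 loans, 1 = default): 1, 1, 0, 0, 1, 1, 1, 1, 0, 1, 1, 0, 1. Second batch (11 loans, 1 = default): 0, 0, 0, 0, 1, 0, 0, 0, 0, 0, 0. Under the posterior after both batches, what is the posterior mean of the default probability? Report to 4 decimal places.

The Beta prior is conjugate to a Binomial/Bernoulli likelihood; the update adds successes to α and failures to β.
After batch 1: Beta(6.58+9, 9.88+4) = Beta(15.58, 13.88).
After batch 2: Beta(15.58+1, 13.88+10) = Beta(16.58, 23.88).
Posterior mean = α/(α+β) = 16.58/40.46 = 0.4098.

0.4098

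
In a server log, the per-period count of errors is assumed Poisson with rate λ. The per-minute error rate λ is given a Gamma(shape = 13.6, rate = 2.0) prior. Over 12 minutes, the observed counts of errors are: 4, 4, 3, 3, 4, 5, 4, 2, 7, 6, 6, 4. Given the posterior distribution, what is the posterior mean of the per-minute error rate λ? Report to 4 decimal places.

4.6857

With a Gamma(shape α, rate β) prior, the Poisson likelihood is conjugate: the posterior is Gamma(α + ΣXᵢ, β + n).
Sum of counts S = 52 over n = 12 minutes.
Posterior: Gamma(α+S, β+n) = Gamma(13.6+52, 2.0+12) = Gamma(65.6, 14.0).
Posterior mean = α/β = 65.6/14.0 = 4.6857.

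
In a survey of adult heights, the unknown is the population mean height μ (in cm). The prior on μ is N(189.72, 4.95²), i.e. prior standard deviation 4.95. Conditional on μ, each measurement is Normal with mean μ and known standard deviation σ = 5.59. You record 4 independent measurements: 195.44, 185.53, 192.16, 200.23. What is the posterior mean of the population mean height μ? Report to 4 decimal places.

192.4649

For Normal data with known variance σ², a Normal(μ₀, σ₀²) prior on μ is conjugate. Posterior precision = 1/σ₀² + n/σ²; posterior mean is the precision-weighted average of μ₀ and x̄.
Σxᵢ = 195.44 + 185.53 + 192.16 + 200.23 = 773.36, so n·x̄ = 773.36.
σ₀² = 4.95² = 24.5025, σ² = 5.59² = 31.2481; σ² + n·σ₀² = 31.2481 + 4·24.5025 = 129.2581.
Posterior mean = (μ₀/σ₀² + n·x̄/σ²)/(1/σ₀² + n/σ²) = (σ²·μ₀ + σ₀²·n·x̄)/(σ² + n·σ₀²) = (31.2481·189.72 + 24.5025·773.36)/129.2581 = 24877.642932/129.2581 = 192.4649.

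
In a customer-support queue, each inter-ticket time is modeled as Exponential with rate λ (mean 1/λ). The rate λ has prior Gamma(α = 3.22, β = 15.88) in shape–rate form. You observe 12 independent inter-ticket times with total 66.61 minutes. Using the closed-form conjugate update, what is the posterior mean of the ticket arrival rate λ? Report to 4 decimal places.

0.1845

With a Gamma(shape α, rate β) prior on the exponential rate λ, the posterior after n observations with total T = Σxᵢ is Gamma(α+n, β+T).
Posterior: Gamma(3.22+12, 15.88+66.61) = Gamma(15.22, 82.49).
Posterior mean of λ = α/β = 15.22/82.49 = 0.1845.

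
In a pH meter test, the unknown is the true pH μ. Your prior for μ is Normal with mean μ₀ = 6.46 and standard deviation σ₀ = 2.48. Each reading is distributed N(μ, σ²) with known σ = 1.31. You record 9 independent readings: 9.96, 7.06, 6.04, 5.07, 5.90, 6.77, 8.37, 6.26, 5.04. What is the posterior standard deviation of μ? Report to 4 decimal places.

0.4301

For Normal data with known variance σ², a Normal(μ₀, σ₀²) prior on μ is conjugate. Posterior precision = 1/σ₀² + n/σ²; posterior mean is the precision-weighted average of μ₀ and x̄.
σ₀² = 2.48² = 6.1504, σ² = 1.31² = 1.7161; σ² + n·σ₀² = 1.7161 + 9·6.1504 = 57.0697.
Posterior precision = 1/σ₀² + n/σ² = 1/6.1504 + 9/1.7161 = (σ² + n·σ₀²)/(σ₀²σ²) = 57.0697/(6.1504·1.7161); posterior variance σₙ² = σ₀²σ²/(σ² + n·σ₀²) = 6.1504·1.7161/57.0697 = 0.184944.
Posterior SD = √σₙ² = √(6.1504·1.7161/57.0697) = 0.4301.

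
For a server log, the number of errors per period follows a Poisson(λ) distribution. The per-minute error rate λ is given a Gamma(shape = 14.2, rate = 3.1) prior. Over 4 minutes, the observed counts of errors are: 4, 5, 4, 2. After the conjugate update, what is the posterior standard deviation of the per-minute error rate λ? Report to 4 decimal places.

0.7611

With a Gamma(shape α, rate β) prior, the Poisson likelihood is conjugate: the posterior is Gamma(α + ΣXᵢ, β + n).
Sum of counts S = 15 over n = 4 minutes.
Posterior: Gamma(α+S, β+n) = Gamma(14.2+15, 3.1+4) = Gamma(29.2, 7.1).
SD = √α/β = √29.2/7.1 = 0.7611.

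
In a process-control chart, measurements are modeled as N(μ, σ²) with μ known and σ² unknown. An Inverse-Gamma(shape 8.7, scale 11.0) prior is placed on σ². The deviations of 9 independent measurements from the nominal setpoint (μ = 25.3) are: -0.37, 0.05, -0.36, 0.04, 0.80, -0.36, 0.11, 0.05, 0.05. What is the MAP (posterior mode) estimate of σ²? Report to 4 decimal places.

With known mean μ and an Inverse-Gamma(α, β) prior on σ², the Normal likelihood is conjugate: posterior is Inv-Gamma(α + n/2, β + Σ(xᵢ−μ)²/2).
Σ(xᵢ−μ)² = (-0.37)² + (0.05)² + (-0.36)² + (0.04)² + (0.80)² + (-0.36)² + (0.11)² + (0.05)² + (0.05)² = 1.0573.
Posterior: Inv-Gamma(8.7 + 9/2, 11.0 + 1.0573/2) = Inv-Gamma(13.20, 11.52865).
Mode = β/(α+1) = 11.52865/14.20 = 0.8119.

0.8119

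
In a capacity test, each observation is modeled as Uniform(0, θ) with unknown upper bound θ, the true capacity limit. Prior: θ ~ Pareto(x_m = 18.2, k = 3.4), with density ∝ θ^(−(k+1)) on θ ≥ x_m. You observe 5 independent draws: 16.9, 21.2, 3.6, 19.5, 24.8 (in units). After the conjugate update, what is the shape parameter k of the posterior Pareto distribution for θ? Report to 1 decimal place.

8.4

A Pareto(scale x_m, shape k) prior on the upper bound θ of Uniform(0, θ) is conjugate: posterior is Pareto(max(x_m, max xᵢ), k + n).
Sample maximum = 24.8; prior scale x_m = 18.2 → posterior scale = max = 24.8.
Posterior shape = 3.4 + 5 = 8.4.
Posterior shape k = 8.4.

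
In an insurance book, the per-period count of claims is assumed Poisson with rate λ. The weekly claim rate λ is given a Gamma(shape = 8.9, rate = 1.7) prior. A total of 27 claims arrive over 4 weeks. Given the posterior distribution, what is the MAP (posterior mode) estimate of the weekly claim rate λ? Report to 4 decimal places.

With a Gamma(shape α, rate β) prior, the Poisson likelihood is conjugate: the posterior is Gamma(α + ΣXᵢ, β + n).
Posterior: Gamma(α+S, β+n) = Gamma(8.9+27, 1.7+4) = Gamma(35.9, 5.7).
Mode of Gamma(α,β) for α≥1 is (α−1)/β = 34.9/5.7 = 6.1228.

6.1228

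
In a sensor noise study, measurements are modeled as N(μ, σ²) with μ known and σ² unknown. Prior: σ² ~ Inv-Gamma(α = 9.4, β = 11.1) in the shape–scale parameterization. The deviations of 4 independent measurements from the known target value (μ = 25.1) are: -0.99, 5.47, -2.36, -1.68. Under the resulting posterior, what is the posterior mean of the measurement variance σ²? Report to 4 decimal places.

With known mean μ and an Inverse-Gamma(α, β) prior on σ², the Normal likelihood is conjugate: posterior is Inv-Gamma(α + n/2, β + Σ(xᵢ−μ)²/2).
Σ(xᵢ−μ)² = (-0.99)² + (5.47)² + (-2.36)² + (-1.68)² = 39.2930.
Posterior: Inv-Gamma(9.4 + 4/2, 11.1 + 39.2930/2) = Inv-Gamma(11.40, 30.74650).
E[σ²|data] = β/(α−1) = 30.74650/10.40 = 2.9564.

2.9564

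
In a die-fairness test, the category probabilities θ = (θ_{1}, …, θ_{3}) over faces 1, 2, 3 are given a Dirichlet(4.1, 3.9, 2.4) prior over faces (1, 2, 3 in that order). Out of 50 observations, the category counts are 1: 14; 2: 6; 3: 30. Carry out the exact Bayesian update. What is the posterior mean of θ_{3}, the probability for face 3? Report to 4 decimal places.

0.5364

The Dirichlet prior is conjugate to the Multinomial likelihood: each posterior αⱼ = prior αⱼ + observed count nⱼ.
Posterior concentration: (18.1, 9.9, 32.4), total = 60.4.
E[θ_{3}|data] = α_{3}/Σα = 32.4/60.4 = 0.5364.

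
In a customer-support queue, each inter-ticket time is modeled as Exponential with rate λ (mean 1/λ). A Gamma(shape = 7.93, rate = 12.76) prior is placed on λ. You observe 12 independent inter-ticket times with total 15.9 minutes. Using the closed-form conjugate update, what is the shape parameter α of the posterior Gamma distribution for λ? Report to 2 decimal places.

19.93

With a Gamma(shape α, rate β) prior on the exponential rate λ, the posterior after n observations with total T = Σxᵢ is Gamma(α+n, β+T).
Posterior: Gamma(7.93+12, 12.76+15.9) = Gamma(19.93, 28.66).
Posterior α = 19.93.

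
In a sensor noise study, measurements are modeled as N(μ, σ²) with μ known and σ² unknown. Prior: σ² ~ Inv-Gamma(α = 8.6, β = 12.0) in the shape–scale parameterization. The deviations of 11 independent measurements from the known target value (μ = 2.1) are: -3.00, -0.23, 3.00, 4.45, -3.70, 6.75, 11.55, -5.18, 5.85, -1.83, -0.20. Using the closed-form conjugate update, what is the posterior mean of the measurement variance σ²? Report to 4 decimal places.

With known mean μ and an Inverse-Gamma(α, β) prior on σ², the Normal likelihood is conjugate: posterior is Inv-Gamma(α + n/2, β + Σ(xᵢ−μ)²/2).
Σ(xᵢ−μ)² = (-3.00)² + (-0.23)² + (3.00)² + (4.45)² + (-3.70)² + (6.75)² + (11.55)² + (-5.18)² + (5.85)² + (-1.83)² + (-0.20)² = 294.9542.
Posterior: Inv-Gamma(8.6 + 11/2, 12.0 + 294.9542/2) = Inv-Gamma(14.10, 159.47710).
E[σ²|data] = β/(α−1) = 159.47710/13.10 = 12.1738.

12.1738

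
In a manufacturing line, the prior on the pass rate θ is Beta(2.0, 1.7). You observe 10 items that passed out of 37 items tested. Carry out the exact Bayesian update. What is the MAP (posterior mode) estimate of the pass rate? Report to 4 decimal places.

0.2842

The Beta prior is conjugate to a Binomial/Bernoulli likelihood; the update adds successes to α and failures to β.
Posterior: Beta(α+k, β+n−k) = Beta(2.0+10, 1.7+27) = Beta(12.0, 28.7).
Mode of Beta(a,b) for a,b>1 is (a−1)/(a+b−2) = 11.0/38.7 = 0.2842.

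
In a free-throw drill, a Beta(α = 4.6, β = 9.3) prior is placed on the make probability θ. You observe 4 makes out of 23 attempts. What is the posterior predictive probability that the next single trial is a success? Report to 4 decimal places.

0.2331

The Beta prior is conjugate to a Binomial/Bernoulli likelihood; the update adds successes to α and failures to β.
Posterior: Beta(α+k, β+n−k) = Beta(4.6+4, 9.3+19) = Beta(8.6, 28.3).
For a single future Bernoulli trial, P(success | data) = α/(α+β) = 0.2331.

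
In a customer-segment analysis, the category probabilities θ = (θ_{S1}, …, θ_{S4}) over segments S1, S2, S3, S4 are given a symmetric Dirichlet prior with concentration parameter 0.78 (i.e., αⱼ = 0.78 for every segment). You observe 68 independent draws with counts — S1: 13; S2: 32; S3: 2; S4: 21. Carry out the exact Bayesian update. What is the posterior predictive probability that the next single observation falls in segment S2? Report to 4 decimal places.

The Dirichlet prior is conjugate to the Multinomial likelihood: each posterior αⱼ = prior αⱼ + observed count nⱼ.
Posterior concentration: (13.78, 32.78, 2.78, 21.78), total = 71.12.
P(next = S2 | data) = α_{S2}/Σα = 0.4609.

0.4609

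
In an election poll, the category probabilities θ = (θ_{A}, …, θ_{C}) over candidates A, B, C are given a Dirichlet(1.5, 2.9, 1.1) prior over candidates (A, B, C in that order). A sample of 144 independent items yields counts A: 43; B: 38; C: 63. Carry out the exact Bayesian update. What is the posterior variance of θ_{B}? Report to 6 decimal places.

The Dirichlet prior is conjugate to the Multinomial likelihood: each posterior αⱼ = prior αⱼ + observed count nⱼ.
Posterior concentration: (44.5, 40.9, 64.1), total = 149.5.
Var[θ_j] = α_j(Σα−α_j)/((Σα)²(Σα+1)) = 40.9·108.6/(149.5²·150.5) = 0.001320.

0.001320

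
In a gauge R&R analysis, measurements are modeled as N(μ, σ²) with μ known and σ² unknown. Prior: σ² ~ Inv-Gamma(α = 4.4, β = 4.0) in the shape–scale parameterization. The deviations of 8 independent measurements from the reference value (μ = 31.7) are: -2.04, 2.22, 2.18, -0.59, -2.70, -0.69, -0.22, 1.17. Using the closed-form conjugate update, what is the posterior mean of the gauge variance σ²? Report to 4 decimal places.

2.1199

With known mean μ and an Inverse-Gamma(α, β) prior on σ², the Normal likelihood is conjugate: posterior is Inv-Gamma(α + n/2, β + Σ(xᵢ−μ)²/2).
Σ(xᵢ−μ)² = (-2.04)² + (2.22)² + (2.18)² + (-0.59)² + (-2.70)² + (-0.69)² + (-0.22)² + (1.17)² = 23.3739.
Posterior: Inv-Gamma(4.4 + 8/2, 4.0 + 23.3739/2) = Inv-Gamma(8.40, 15.68695).
E[σ²|data] = β/(α−1) = 15.68695/7.40 = 2.1199.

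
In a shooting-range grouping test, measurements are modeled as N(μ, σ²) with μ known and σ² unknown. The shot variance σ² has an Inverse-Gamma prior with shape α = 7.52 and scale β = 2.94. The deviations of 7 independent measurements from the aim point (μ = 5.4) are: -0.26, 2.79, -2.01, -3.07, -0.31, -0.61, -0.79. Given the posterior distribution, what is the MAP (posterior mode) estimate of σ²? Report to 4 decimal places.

1.1767

With known mean μ and an Inverse-Gamma(α, β) prior on σ², the Normal likelihood is conjugate: posterior is Inv-Gamma(α + n/2, β + Σ(xᵢ−μ)²/2).
Σ(xᵢ−μ)² = (-0.26)² + (2.79)² + (-2.01)² + (-3.07)² + (-0.31)² + (-0.61)² + (-0.79)² = 22.4090.
Posterior: Inv-Gamma(7.52 + 7/2, 2.94 + 22.4090/2) = Inv-Gamma(11.02, 14.14450).
Mode = β/(α+1) = 14.14450/12.02 = 1.1767.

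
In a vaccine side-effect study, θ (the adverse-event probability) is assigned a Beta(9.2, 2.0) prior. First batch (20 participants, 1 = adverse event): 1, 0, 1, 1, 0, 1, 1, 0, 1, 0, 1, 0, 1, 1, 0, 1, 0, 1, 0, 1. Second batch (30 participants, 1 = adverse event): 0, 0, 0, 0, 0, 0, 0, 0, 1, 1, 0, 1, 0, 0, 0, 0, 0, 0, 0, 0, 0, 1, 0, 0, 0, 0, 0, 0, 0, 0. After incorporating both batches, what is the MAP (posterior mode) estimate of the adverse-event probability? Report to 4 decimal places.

0.4088

The Beta prior is conjugate to a Binomial/Bernoulli likelihood; the update adds successes to α and failures to β.
After batch 1: Beta(9.2+12, 2.0+8) = Beta(21.2, 10.0).
After batch 2: Beta(21.2+4, 10.0+26) = Beta(25.2, 36.0).
Mode of Beta(a,b) for a,b>1 is (a−1)/(a+b−2) = 24.2/59.2 = 0.4088.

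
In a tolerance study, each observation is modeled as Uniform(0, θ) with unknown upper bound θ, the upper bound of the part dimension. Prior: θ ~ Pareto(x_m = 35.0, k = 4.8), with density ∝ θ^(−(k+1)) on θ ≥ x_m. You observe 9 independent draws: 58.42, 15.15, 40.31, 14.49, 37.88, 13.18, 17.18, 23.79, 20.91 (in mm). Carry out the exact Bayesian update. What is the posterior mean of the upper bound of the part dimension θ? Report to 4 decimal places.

A Pareto(scale x_m, shape k) prior on the upper bound θ of Uniform(0, θ) is conjugate: posterior is Pareto(max(x_m, max xᵢ), k + n).
Sample maximum = 58.42; prior scale x_m = 35.0 → posterior scale = max = 58.42.
Posterior shape = 4.8 + 9 = 13.8.
E[θ|data] = k·x_m/(k−1) = 13.8·58.42/12.8 = 62.9841.

62.9841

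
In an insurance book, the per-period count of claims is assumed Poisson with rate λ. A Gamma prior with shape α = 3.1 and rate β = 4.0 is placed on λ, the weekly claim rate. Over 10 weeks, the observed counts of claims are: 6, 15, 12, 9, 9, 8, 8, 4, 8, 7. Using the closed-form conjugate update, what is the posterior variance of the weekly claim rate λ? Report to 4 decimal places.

0.4546

With a Gamma(shape α, rate β) prior, the Poisson likelihood is conjugate: the posterior is Gamma(α + ΣXᵢ, β + n).
Sum of counts S = 86 over n = 10 weeks.
Posterior: Gamma(α+S, β+n) = Gamma(3.1+86, 4.0+10) = Gamma(89.1, 14.0).
Var = α/β² = 89.1/14.0² = 0.4546.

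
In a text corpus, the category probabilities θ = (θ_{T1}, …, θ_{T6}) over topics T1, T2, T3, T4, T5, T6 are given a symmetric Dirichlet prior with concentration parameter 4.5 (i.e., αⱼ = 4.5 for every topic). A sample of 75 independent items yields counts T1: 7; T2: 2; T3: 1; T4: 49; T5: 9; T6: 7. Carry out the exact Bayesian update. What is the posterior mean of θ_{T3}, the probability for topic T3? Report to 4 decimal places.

The Dirichlet prior is conjugate to the Multinomial likelihood: each posterior αⱼ = prior αⱼ + observed count nⱼ.
Posterior concentration: (11.5, 6.5, 5.5, 53.5, 13.5, 11.5), total = 102.0.
E[θ_{T3}|data] = α_{T3}/Σα = 5.5/102.0 = 0.0539.

0.0539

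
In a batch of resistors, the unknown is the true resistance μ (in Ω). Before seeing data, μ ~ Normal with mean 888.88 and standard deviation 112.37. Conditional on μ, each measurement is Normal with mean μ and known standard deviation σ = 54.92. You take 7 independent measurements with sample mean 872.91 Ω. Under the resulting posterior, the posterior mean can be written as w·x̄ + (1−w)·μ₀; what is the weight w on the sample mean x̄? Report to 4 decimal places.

For Normal data with known variance σ², a Normal(μ₀, σ₀²) prior on μ is conjugate. Posterior precision = 1/σ₀² + n/σ²; posterior mean is the precision-weighted average of μ₀ and x̄.
σ₀² = 112.37² = 12627.0169, σ² = 54.92² = 3016.2064. Prior precision 1/σ₀² = 1/12627.0169; data precision n/σ² = 7/3016.2064.
w = (n/σ²)/(1/σ₀² + n/σ²) = n·σ₀²/(σ² + n·σ₀²) = 7·12627.0169/(3016.2064 + 7·12627.0169) = 88389.1183/91405.3247 = 0.9670.

0.9670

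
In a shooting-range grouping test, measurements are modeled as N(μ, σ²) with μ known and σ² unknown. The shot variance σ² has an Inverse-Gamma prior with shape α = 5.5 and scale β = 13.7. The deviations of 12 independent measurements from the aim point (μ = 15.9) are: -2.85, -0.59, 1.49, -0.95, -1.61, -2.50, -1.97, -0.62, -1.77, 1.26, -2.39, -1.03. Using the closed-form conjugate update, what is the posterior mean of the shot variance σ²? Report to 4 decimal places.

With known mean μ and an Inverse-Gamma(α, β) prior on σ², the Normal likelihood is conjugate: posterior is Inv-Gamma(α + n/2, β + Σ(xᵢ−μ)²/2).
Σ(xᵢ−μ)² = (-2.85)² + (-0.59)² + (1.49)² + (-0.95)² + (-1.61)² + (-2.50)² + (-1.97)² + (-0.62)² + (-1.77)² + (1.26)² + (-2.39)² + (-1.03)² = 36.1941.
Posterior: Inv-Gamma(5.5 + 12/2, 13.7 + 36.1941/2) = Inv-Gamma(11.50, 31.79705).
E[σ²|data] = β/(α−1) = 31.79705/10.50 = 3.0283.

3.0283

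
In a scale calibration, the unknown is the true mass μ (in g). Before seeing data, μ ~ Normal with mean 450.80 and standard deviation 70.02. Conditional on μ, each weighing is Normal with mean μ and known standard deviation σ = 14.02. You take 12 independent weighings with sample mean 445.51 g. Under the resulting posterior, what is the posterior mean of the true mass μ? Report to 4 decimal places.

For Normal data with known variance σ², a Normal(μ₀, σ₀²) prior on μ is conjugate. Posterior precision = 1/σ₀² + n/σ²; posterior mean is the precision-weighted average of μ₀ and x̄.
n·x̄ = 12·445.51 = 5346.12.
σ₀² = 70.02² = 4902.8004, σ² = 14.02² = 196.5604; σ² + n·σ₀² = 196.5604 + 12·4902.8004 = 59030.1652.
Posterior mean = (μ₀/σ₀² + n·x̄/σ²)/(1/σ₀² + n/σ²) = (σ²·μ₀ + σ₀²·n·x̄)/(σ² + n·σ₀²) = (196.5604·450.80 + 4902.8004·5346.12)/59030.1652 = 26299568.702768/59030.1652 = 445.5276.

445.5276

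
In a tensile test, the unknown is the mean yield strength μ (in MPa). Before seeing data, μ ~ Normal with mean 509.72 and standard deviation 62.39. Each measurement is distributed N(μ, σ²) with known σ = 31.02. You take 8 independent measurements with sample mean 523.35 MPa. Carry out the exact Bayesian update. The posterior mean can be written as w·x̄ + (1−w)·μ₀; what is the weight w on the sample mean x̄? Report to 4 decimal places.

For Normal data with known variance σ², a Normal(μ₀, σ₀²) prior on μ is conjugate. Posterior precision = 1/σ₀² + n/σ²; posterior mean is the precision-weighted average of μ₀ and x̄.
σ₀² = 62.39² = 3892.5121, σ² = 31.02² = 962.2404. Prior precision 1/σ₀² = 1/3892.5121; data precision n/σ² = 8/962.2404.
w = (n/σ²)/(1/σ₀² + n/σ²) = n·σ₀²/(σ² + n·σ₀²) = 8·3892.5121/(962.2404 + 8·3892.5121) = 31140.0968/32102.3372 = 0.9700.

0.9700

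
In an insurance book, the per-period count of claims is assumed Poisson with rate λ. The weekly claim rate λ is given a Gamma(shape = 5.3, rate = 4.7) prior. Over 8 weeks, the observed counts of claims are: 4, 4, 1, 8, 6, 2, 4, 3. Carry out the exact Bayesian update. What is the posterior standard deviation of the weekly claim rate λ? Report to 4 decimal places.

With a Gamma(shape α, rate β) prior, the Poisson likelihood is conjugate: the posterior is Gamma(α + ΣXᵢ, β + n).
Sum of counts S = 32 over n = 8 weeks.
Posterior: Gamma(α+S, β+n) = Gamma(5.3+32, 4.7+8) = Gamma(37.3, 12.7).
SD = √α/β = √37.3/12.7 = 0.4809.

0.4809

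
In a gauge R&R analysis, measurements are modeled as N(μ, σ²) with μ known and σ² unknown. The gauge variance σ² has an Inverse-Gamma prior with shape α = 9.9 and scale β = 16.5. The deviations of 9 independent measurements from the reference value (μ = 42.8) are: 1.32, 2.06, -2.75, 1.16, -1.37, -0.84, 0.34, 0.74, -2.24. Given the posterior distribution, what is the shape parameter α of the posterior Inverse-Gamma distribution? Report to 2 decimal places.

With known mean μ and an Inverse-Gamma(α, β) prior on σ², the Normal likelihood is conjugate: posterior is Inv-Gamma(α + n/2, β + Σ(xᵢ−μ)²/2).
Σ(xᵢ−μ)² = (1.32)² + (2.06)² + (-2.75)² + (1.16)² + (-1.37)² + (-0.84)² + (0.34)² + (0.74)² + (-2.24)² = 23.1574.
Posterior: Inv-Gamma(9.9 + 9/2, 16.5 + 23.1574/2) = Inv-Gamma(14.40, 28.07870).
Posterior α = 14.40.

14.40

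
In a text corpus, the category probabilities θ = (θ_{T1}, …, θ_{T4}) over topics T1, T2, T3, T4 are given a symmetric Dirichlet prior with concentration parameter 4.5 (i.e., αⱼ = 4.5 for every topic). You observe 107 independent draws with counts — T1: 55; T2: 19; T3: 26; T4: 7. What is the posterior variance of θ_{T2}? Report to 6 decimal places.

The Dirichlet prior is conjugate to the Multinomial likelihood: each posterior αⱼ = prior αⱼ + observed count nⱼ.
Posterior concentration: (59.5, 23.5, 30.5, 11.5), total = 125.0.
Var[θ_j] = α_j(Σα−α_j)/((Σα)²(Σα+1)) = 23.5·101.5/(125.0²·126.0) = 0.001212.

0.001212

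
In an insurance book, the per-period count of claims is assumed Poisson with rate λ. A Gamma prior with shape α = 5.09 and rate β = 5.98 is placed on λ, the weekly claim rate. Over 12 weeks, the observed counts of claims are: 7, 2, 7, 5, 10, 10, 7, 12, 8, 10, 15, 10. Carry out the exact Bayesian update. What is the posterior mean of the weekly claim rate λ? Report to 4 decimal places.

With a Gamma(shape α, rate β) prior, the Poisson likelihood is conjugate: the posterior is Gamma(α + ΣXᵢ, β + n).
Sum of counts S = 103 over n = 12 weeks.
Posterior: Gamma(α+S, β+n) = Gamma(5.09+103, 5.98+12) = Gamma(108.09, 17.98).
Posterior mean = α/β = 108.09/17.98 = 6.0117.

6.0117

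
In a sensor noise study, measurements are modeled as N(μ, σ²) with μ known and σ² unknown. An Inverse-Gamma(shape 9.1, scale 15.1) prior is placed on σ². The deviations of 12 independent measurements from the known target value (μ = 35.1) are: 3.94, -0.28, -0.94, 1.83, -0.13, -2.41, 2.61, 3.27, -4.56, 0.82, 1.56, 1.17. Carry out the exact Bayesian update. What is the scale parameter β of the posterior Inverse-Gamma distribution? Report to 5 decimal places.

49.31650

With known mean μ and an Inverse-Gamma(α, β) prior on σ², the Normal likelihood is conjugate: posterior is Inv-Gamma(α + n/2, β + Σ(xᵢ−μ)²/2).
Σ(xᵢ−μ)² = (3.94)² + (-0.28)² + (-0.94)² + (1.83)² + (-0.13)² + (-2.41)² + (2.61)² + (3.27)² + (-4.56)² + (0.82)² + (1.56)² + (1.17)² = 68.4330.
Posterior: Inv-Gamma(9.1 + 12/2, 15.1 + 68.4330/2) = Inv-Gamma(15.10, 49.31650).
Posterior β = 49.31650.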